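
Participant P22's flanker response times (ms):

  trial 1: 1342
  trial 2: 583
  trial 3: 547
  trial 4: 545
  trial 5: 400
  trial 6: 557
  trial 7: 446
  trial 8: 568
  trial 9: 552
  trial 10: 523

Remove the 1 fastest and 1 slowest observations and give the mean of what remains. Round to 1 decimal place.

540.1 ms

Sorted: 400, 446, 523, 545, 547, 552, 557, 568, 583, 1342
Drop lowest 1 (400) and highest 1 (1342)
Remaining (n=8): Σ = 4321, mean = 4321/8 = 540.125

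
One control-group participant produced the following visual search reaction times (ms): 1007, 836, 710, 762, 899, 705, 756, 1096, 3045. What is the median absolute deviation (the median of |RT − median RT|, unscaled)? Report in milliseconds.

126 ms

Sorted: 705, 710, 756, 762, 836, 899, 1007, 1096, 3045 → median = 836
|x − 836|: 171, 0, 126, 74, 63, 131, 80, 260, 2209
Sorted deviations: 0, 63, 74, 80, 126, 131, 171, 260, 2209 → MAD = 126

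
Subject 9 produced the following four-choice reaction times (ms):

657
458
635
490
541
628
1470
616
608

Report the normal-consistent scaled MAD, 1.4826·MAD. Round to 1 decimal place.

Sorted: 458, 490, 541, 608, 616, 628, 635, 657, 1470 → median = 616
|x − 616| sorted: 0, 8, 12, 19, 41, 75, 126, 158, 854 → MAD = 41
Robust SD ≈ 1.4826 × 41 = 60.787

60.8 ms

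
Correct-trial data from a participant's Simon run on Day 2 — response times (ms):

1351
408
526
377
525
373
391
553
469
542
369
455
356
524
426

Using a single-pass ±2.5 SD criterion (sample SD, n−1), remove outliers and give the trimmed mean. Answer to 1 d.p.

n = 15, ΣRT = 7645, M = 509.667
Σ(x−M)² = 827211.33; s = √(827211.33/14) = 243.077
Cutoffs: 509.667 ± 2.5·243.077 → [-98.0, 1117.4]
Outside: 1351 → excluded.
Retained (n=14): Σ = 6294, mean = 6294/14 = 449.571

449.6 ms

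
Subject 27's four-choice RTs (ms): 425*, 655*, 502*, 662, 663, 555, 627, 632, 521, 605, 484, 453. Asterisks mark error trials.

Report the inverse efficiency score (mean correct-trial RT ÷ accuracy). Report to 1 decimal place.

770.7 ms

Correct trials (n=9): 662, 663, 555, 627, 632, 521, 605, 484, 453
Mean correct RT = 5202/9 = 578.0000 ms
Proportion correct = 9/12
IES = 578.0000 / (9/12) = 770.667 ms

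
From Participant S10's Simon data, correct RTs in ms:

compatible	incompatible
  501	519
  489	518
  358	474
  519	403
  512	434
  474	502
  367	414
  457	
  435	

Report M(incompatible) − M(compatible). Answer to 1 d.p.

9.4 ms

M(compatible) = 4112/9 = 456.889
M(incompatible) = 3264/7 = 466.286
Difference = 466.286 − 456.889 = 9.397 ms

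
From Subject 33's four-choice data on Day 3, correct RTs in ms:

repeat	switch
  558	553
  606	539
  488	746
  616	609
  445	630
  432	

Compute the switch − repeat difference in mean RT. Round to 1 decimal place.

91.2 ms

M(repeat) = 3145/6 = 524.167
M(switch) = 3077/5 = 615.400
Difference = 615.400 − 524.167 = 91.233 ms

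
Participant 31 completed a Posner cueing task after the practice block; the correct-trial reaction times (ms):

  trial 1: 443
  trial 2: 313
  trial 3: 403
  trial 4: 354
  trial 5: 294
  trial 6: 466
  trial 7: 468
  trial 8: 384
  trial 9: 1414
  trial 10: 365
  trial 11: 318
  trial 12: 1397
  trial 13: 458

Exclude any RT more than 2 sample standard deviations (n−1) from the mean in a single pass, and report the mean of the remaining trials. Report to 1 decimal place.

n = 13, ΣRT = 7077, M = 544.385
Σ(x−M)² = 1794523.08; s = √(1794523.08/12) = 386.709
Cutoffs: 544.385 ± 2·386.709 → [-229.0, 1317.8]
Outside: 1397, 1414 → excluded.
Retained (n=11): Σ = 4266, mean = 4266/11 = 387.818

387.8 ms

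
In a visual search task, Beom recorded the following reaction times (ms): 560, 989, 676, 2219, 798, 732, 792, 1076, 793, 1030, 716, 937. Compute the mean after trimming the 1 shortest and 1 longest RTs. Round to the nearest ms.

854 ms

Sorted: 560, 676, 716, 732, 792, 793, 798, 937, 989, 1030, 1076, 2219
Drop lowest 1 (560) and highest 1 (2219)
Remaining (n=10): Σ = 8539, mean = 8539/10 = 853.900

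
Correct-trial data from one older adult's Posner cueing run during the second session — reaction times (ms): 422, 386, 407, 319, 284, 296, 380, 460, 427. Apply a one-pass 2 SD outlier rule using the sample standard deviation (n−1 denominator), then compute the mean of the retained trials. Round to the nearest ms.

n = 9, ΣRT = 3381, M = 375.667
Σ(x−M)² = 30962.00; s = √(30962.00/8) = 62.211
Cutoffs: 375.667 ± 2·62.211 → [251.2, 500.1]
No RTs fall outside the cutoffs; all 9 retained. Mean = 3381/9 = 375.667

376 ms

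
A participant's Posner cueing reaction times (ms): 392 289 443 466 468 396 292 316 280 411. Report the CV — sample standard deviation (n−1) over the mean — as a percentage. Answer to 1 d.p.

19.9%

n = 10, Σ = 3753, M = 375.3000
Σ(x−M)² = 50370.100; s = √(50370.100/9) = 74.8109
CV = 74.8109 / 375.3000 = 0.19934 = 19.934%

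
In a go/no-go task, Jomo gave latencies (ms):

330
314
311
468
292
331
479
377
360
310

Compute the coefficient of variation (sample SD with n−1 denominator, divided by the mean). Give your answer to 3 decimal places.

n = 10, Σ = 3572, M = 357.2000
Σ(x−M)² = 39417.600; s = √(39417.600/9) = 66.1796
CV = 66.1796 / 357.2000 = 0.18527

0.185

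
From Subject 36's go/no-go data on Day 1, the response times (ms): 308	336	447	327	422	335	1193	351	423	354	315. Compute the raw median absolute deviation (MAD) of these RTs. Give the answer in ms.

36 ms

Sorted: 308, 315, 327, 335, 336, 351, 354, 422, 423, 447, 1193 → median = 351
|x − 351|: 43, 15, 96, 24, 71, 16, 842, 0, 72, 3, 36
Sorted deviations: 0, 3, 15, 16, 24, 36, 43, 71, 72, 96, 842 → MAD = 36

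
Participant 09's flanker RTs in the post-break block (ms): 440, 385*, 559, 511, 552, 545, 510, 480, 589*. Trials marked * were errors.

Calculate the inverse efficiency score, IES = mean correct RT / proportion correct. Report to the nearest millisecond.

Correct trials (n=7): 440, 559, 511, 552, 545, 510, 480
Mean correct RT = 3597/7 = 513.8571 ms
Proportion correct = 7/9
IES = 513.8571 / (7/9) = 660.673 ms

661 ms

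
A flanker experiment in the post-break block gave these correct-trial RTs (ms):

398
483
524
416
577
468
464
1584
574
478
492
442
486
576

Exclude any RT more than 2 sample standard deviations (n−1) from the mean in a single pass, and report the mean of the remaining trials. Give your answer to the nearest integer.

n = 14, ΣRT = 7962, M = 568.714
Σ(x−M)² = 1150886.86; s = √(1150886.86/13) = 297.540
Cutoffs: 568.714 ± 2·297.540 → [-26.4, 1163.8]
Outside: 1584 → excluded.
Retained (n=13): Σ = 6378, mean = 6378/13 = 490.615

491 ms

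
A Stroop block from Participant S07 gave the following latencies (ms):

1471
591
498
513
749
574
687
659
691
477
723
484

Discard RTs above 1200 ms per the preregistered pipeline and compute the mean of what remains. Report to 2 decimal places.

604.18 ms

Excluded: 1471
Retained (n=11): Σ = 6646
Mean = 6646/11 = 604.1818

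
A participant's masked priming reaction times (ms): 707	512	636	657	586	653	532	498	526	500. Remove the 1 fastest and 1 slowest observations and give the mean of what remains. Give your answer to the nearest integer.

575 ms

Sorted: 498, 500, 512, 526, 532, 586, 636, 653, 657, 707
Drop lowest 1 (498) and highest 1 (707)
Remaining (n=8): Σ = 4602, mean = 4602/8 = 575.250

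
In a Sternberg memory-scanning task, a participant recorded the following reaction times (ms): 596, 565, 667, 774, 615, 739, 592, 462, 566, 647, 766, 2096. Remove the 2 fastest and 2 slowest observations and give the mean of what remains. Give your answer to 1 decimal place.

Sorted: 462, 565, 566, 592, 596, 615, 647, 667, 739, 766, 774, 2096
Drop lowest 2 (462, 565) and highest 2 (774, 2096)
Remaining (n=8): Σ = 5188, mean = 5188/8 = 648.500

648.5 ms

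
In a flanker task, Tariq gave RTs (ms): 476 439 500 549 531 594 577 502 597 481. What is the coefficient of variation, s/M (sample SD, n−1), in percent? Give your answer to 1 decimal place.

10.3%

n = 10, Σ = 5246, M = 524.6000
Σ(x−M)² = 26146.400; s = √(26146.400/9) = 53.8995
CV = 53.8995 / 524.6000 = 0.10274 = 10.274%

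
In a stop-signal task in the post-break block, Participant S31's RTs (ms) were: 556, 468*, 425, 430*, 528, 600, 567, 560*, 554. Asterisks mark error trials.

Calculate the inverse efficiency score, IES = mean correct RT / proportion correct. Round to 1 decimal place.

807.5 ms

Correct trials (n=6): 556, 425, 528, 600, 567, 554
Mean correct RT = 3230/6 = 538.3333 ms
Proportion correct = 6/9
IES = 538.3333 / (6/9) = 807.500 ms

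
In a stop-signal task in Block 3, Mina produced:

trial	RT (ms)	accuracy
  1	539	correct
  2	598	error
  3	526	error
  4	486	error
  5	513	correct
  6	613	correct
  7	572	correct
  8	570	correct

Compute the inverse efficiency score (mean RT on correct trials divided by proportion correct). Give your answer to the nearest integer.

Correct trials (n=5): 539, 513, 613, 572, 570
Mean correct RT = 2807/5 = 561.4000 ms
Proportion correct = 5/8
IES = 561.4000 / (5/8) = 898.240 ms

898 ms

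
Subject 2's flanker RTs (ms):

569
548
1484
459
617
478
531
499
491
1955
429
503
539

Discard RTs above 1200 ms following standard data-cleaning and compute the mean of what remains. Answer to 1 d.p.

Excluded: 1484, 1955
Retained (n=11): Σ = 5663
Mean = 5663/11 = 514.8182

514.8 ms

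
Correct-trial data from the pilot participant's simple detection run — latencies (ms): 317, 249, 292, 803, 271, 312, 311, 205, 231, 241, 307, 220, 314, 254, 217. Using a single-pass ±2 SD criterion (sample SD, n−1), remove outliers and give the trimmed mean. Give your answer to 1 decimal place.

267.2 ms

n = 15, ΣRT = 4544, M = 302.933
Σ(x−M)² = 289856.93; s = √(289856.93/14) = 143.889
Cutoffs: 302.933 ± 2·143.889 → [15.2, 590.7]
Outside: 803 → excluded.
Retained (n=14): Σ = 3741, mean = 3741/14 = 267.214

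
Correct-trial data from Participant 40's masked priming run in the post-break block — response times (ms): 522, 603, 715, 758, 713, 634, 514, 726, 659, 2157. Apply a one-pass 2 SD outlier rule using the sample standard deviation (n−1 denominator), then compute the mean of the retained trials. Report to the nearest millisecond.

649 ms

n = 10, ΣRT = 8001, M = 800.100
Σ(x−M)² = 2108808.90; s = √(2108808.90/9) = 484.058
Cutoffs: 800.100 ± 2·484.058 → [-168.0, 1768.2]
Outside: 2157 → excluded.
Retained (n=9): Σ = 5844, mean = 5844/9 = 649.333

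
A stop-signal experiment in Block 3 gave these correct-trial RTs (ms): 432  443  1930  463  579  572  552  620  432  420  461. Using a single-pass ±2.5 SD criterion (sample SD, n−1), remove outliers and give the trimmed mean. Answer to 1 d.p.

497.4 ms

n = 11, ΣRT = 6904, M = 627.636
Σ(x−M)² = 1916014.55; s = √(1916014.55/10) = 437.723
Cutoffs: 627.636 ± 2.5·437.723 → [-466.7, 1721.9]
Outside: 1930 → excluded.
Retained (n=10): Σ = 4974, mean = 4974/10 = 497.400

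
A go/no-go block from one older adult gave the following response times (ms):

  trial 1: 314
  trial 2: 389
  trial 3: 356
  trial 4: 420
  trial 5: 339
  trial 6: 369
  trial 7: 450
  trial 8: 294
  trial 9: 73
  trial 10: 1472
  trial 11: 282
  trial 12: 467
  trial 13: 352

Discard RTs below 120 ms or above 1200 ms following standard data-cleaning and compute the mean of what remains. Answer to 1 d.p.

366.5 ms

Excluded: 73, 1472
Retained (n=11): Σ = 4032
Mean = 4032/11 = 366.5455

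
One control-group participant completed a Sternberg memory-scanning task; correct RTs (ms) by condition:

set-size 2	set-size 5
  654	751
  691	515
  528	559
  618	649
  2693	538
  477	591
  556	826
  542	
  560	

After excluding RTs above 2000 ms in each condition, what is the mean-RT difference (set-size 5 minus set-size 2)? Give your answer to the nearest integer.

set-size 2: exclude 2693
M(set-size 2) = 4626/8 = 578.250
M(set-size 5) = 4429/7 = 632.714
Difference = 632.714 − 578.250 = 54.464 ms

54 ms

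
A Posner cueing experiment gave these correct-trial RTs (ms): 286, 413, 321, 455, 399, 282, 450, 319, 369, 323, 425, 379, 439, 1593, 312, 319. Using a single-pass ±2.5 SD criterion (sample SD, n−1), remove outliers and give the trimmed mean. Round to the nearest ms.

n = 16, ΣRT = 7084, M = 442.750
Σ(x−M)² = 1463207.00; s = √(1463207.00/15) = 312.325
Cutoffs: 442.750 ± 2.5·312.325 → [-338.1, 1223.6]
Outside: 1593 → excluded.
Retained (n=15): Σ = 5491, mean = 5491/15 = 366.067

366 ms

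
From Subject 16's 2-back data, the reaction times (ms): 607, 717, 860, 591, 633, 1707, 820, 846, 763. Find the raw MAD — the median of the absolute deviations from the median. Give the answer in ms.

97 ms

Sorted: 591, 607, 633, 717, 763, 820, 846, 860, 1707 → median = 763
|x − 763|: 156, 46, 97, 172, 130, 944, 57, 83, 0
Sorted deviations: 0, 46, 57, 83, 97, 130, 156, 172, 944 → MAD = 97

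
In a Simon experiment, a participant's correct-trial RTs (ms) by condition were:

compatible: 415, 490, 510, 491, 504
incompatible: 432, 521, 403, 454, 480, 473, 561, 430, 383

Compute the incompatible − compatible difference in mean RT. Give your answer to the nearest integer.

-22 ms

M(compatible) = 2410/5 = 482.000
M(incompatible) = 4137/9 = 459.667
Difference = 459.667 − 482.000 = -22.333 ms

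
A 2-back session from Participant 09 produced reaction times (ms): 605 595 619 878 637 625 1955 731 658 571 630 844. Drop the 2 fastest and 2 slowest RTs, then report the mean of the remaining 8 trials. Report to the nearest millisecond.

669 ms

Sorted: 571, 595, 605, 619, 625, 630, 637, 658, 731, 844, 878, 1955
Drop lowest 2 (571, 595) and highest 2 (878, 1955)
Remaining (n=8): Σ = 5349, mean = 5349/8 = 668.625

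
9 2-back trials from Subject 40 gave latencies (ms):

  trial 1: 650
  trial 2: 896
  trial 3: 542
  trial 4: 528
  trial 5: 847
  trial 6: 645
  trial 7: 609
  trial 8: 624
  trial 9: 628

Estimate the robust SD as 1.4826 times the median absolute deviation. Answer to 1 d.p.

Sorted: 528, 542, 609, 624, 628, 645, 650, 847, 896 → median = 628
|x − 628| sorted: 0, 4, 17, 19, 22, 86, 100, 219, 268 → MAD = 22
Robust SD ≈ 1.4826 × 22 = 32.617

32.6 ms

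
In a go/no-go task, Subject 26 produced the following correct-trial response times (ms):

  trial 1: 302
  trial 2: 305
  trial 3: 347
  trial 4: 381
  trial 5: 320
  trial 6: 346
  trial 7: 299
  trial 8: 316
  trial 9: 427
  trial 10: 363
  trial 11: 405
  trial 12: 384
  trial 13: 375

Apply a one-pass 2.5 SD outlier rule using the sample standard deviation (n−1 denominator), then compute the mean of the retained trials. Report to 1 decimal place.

n = 13, ΣRT = 4570, M = 351.538
Σ(x−M)² = 20845.23; s = √(20845.23/12) = 41.679
Cutoffs: 351.538 ± 2.5·41.679 → [247.3, 455.7]
No RTs fall outside the cutoffs; all 13 retained. Mean = 4570/13 = 351.538

351.5 ms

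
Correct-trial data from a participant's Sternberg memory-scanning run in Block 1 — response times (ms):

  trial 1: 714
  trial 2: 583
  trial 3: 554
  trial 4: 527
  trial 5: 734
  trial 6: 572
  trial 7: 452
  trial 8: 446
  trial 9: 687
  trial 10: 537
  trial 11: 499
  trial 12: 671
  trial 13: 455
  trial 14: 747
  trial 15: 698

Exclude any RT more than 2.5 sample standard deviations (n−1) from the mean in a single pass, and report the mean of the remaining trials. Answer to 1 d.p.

n = 15, ΣRT = 8876, M = 591.733
Σ(x−M)² = 163082.93; s = √(163082.93/14) = 107.930
Cutoffs: 591.733 ± 2.5·107.930 → [321.9, 861.6]
No RTs fall outside the cutoffs; all 15 retained. Mean = 8876/15 = 591.733

591.7 ms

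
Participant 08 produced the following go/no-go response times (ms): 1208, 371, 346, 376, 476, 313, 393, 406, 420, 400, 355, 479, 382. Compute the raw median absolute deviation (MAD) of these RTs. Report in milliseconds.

Sorted: 313, 346, 355, 371, 376, 382, 393, 400, 406, 420, 476, 479, 1208 → median = 393
|x − 393|: 815, 22, 47, 17, 83, 80, 0, 13, 27, 7, 38, 86, 11
Sorted deviations: 0, 7, 11, 13, 17, 22, 27, 38, 47, 80, 83, 86, 815 → MAD = 27

27 ms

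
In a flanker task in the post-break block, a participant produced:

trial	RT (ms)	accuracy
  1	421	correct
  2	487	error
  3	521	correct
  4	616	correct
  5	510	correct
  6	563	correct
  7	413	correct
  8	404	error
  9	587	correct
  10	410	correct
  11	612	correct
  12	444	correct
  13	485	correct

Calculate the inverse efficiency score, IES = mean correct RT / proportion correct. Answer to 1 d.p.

Correct trials (n=11): 421, 521, 616, 510, 563, 413, 587, 410, 612, 444, 485
Mean correct RT = 5582/11 = 507.4545 ms
Proportion correct = 11/13
IES = 507.4545 / (11/13) = 599.719 ms

599.7 ms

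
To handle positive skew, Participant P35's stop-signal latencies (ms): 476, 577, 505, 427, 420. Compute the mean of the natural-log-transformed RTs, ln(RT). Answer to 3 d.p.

6.169

ln(RT): 6.1654, 6.3578, 6.2246, 6.0568, 6.0403
Σ ln(RT) = 30.8449
Mean = 30.8449/5 = 6.16897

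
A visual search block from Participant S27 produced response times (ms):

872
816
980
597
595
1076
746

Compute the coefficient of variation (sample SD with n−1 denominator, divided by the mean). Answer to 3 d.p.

n = 7, Σ = 5682, M = 811.7143
Σ(x−M)² = 199205.429; s = √(199205.429/6) = 182.2112
CV = 182.2112 / 811.7143 = 0.22448

0.224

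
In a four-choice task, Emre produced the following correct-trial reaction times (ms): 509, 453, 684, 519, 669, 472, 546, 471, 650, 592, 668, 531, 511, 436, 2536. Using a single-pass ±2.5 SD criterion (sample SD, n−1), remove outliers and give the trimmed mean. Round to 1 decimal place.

n = 15, ΣRT = 10247, M = 683.133
Σ(x−M)² = 3775403.73; s = √(3775403.73/14) = 519.299
Cutoffs: 683.133 ± 2.5·519.299 → [-615.1, 1981.4]
Outside: 2536 → excluded.
Retained (n=14): Σ = 7711, mean = 7711/14 = 550.786

550.8 ms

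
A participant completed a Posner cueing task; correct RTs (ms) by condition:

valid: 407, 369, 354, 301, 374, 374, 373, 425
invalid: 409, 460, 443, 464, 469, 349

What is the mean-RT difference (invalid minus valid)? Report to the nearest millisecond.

60 ms

M(valid) = 2977/8 = 372.125
M(invalid) = 2594/6 = 432.333
Difference = 432.333 − 372.125 = 60.208 ms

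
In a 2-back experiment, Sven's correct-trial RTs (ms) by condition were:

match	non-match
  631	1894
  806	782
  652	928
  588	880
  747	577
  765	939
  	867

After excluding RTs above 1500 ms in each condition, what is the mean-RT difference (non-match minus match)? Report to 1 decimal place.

non-match: exclude 1894
M(match) = 4189/6 = 698.167
M(non-match) = 4973/6 = 828.833
Difference = 828.833 − 698.167 = 130.667 ms

130.7 ms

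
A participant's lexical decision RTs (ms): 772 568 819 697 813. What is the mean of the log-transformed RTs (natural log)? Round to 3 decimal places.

6.589

ln(RT): 6.6490, 6.3421, 6.7081, 6.5468, 6.7007
Σ ln(RT) = 32.9467
Mean = 32.9467/5 = 6.58934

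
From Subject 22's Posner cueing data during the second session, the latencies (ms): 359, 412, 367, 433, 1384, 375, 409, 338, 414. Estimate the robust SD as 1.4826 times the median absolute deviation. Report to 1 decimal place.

Sorted: 338, 359, 367, 375, 409, 412, 414, 433, 1384 → median = 409
|x − 409| sorted: 0, 3, 5, 24, 34, 42, 50, 71, 975 → MAD = 34
Robust SD ≈ 1.4826 × 34 = 50.408

50.4 ms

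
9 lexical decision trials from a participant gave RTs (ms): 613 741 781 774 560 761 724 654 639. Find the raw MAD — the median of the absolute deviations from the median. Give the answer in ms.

Sorted: 560, 613, 639, 654, 724, 741, 761, 774, 781 → median = 724
|x − 724|: 111, 17, 57, 50, 164, 37, 0, 70, 85
Sorted deviations: 0, 17, 37, 50, 57, 70, 85, 111, 164 → MAD = 57

57 ms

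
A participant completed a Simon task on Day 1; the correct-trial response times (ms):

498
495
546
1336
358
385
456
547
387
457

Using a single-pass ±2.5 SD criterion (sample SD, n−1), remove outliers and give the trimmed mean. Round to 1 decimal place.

n = 10, ΣRT = 5465, M = 546.500
Σ(x−M)² = 731570.50; s = √(731570.50/9) = 285.106
Cutoffs: 546.500 ± 2.5·285.106 → [-166.3, 1259.3]
Outside: 1336 → excluded.
Retained (n=9): Σ = 4129, mean = 4129/9 = 458.778

458.8 ms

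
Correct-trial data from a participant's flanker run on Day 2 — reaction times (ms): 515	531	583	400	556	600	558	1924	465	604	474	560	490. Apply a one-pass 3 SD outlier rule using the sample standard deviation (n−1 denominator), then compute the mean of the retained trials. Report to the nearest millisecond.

n = 13, ΣRT = 8260, M = 635.385
Σ(x−M)² = 1840491.08; s = √(1840491.08/12) = 391.630
Cutoffs: 635.385 ± 3·391.630 → [-539.5, 1810.3]
Outside: 1924 → excluded.
Retained (n=12): Σ = 6336, mean = 6336/12 = 528.000

528 ms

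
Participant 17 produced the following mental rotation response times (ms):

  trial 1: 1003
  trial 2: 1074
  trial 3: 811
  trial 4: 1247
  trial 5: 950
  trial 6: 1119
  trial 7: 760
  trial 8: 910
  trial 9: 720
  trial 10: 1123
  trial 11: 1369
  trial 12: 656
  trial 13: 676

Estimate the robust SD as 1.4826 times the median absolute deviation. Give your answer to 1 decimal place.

Sorted: 656, 676, 720, 760, 811, 910, 950, 1003, 1074, 1119, 1123, 1247, 1369 → median = 950
|x − 950| sorted: 0, 40, 53, 124, 139, 169, 173, 190, 230, 274, 294, 297, 419 → MAD = 173
Robust SD ≈ 1.4826 × 173 = 256.490

256.5 ms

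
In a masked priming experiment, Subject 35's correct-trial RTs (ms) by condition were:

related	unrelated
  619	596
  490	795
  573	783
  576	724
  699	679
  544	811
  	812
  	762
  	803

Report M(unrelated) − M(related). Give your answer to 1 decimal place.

168.2 ms

M(related) = 3501/6 = 583.500
M(unrelated) = 6765/9 = 751.667
Difference = 751.667 − 583.500 = 168.167 ms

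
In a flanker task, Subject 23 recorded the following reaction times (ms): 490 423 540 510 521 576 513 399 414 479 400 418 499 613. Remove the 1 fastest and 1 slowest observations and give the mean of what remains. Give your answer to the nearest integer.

Sorted: 399, 400, 414, 418, 423, 479, 490, 499, 510, 513, 521, 540, 576, 613
Drop lowest 1 (399) and highest 1 (613)
Remaining (n=12): Σ = 5783, mean = 5783/12 = 481.917

482 ms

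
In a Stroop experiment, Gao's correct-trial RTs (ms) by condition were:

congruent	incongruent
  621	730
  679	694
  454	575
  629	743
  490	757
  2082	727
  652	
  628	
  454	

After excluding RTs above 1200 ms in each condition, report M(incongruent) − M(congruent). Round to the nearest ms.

128 ms

congruent: exclude 2082
M(congruent) = 4607/8 = 575.875
M(incongruent) = 4226/6 = 704.333
Difference = 704.333 − 575.875 = 128.458 ms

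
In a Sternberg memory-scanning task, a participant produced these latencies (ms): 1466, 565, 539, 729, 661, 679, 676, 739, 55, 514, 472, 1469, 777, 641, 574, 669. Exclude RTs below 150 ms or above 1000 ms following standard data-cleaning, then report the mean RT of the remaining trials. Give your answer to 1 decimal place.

Excluded: 55, 1466, 1469
Retained (n=13): Σ = 8235
Mean = 8235/13 = 633.4615

633.5 ms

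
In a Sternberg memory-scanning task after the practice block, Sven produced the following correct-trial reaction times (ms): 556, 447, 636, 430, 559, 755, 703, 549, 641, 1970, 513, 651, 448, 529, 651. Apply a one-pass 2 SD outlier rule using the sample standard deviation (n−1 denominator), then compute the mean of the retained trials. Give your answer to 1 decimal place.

n = 15, ΣRT = 10038, M = 669.200
Σ(x−M)² = 1942124.40; s = √(1942124.40/14) = 372.456
Cutoffs: 669.200 ± 2·372.456 → [-75.7, 1414.1]
Outside: 1970 → excluded.
Retained (n=14): Σ = 8068, mean = 8068/14 = 576.286

576.3 ms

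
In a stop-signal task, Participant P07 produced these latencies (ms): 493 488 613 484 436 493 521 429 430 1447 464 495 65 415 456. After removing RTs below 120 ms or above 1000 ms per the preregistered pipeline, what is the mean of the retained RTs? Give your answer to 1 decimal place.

478.2 ms

Excluded: 65, 1447
Retained (n=13): Σ = 6217
Mean = 6217/13 = 478.2308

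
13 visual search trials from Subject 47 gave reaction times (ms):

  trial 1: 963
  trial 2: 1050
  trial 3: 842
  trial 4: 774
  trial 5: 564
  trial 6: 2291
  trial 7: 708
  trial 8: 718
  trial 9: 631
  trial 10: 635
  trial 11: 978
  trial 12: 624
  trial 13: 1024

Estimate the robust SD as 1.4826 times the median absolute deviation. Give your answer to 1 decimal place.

Sorted: 564, 624, 631, 635, 708, 718, 774, 842, 963, 978, 1024, 1050, 2291 → median = 774
|x − 774| sorted: 0, 56, 66, 68, 139, 143, 150, 189, 204, 210, 250, 276, 1517 → MAD = 150
Robust SD ≈ 1.4826 × 150 = 222.390

222.4 ms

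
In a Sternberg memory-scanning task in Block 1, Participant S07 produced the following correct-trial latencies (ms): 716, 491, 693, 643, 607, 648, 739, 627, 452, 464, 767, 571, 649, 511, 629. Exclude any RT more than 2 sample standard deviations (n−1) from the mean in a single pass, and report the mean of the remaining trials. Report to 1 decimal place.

n = 15, ΣRT = 9207, M = 613.800
Σ(x−M)² = 135674.40; s = √(135674.40/14) = 98.443
Cutoffs: 613.800 ± 2·98.443 → [416.9, 810.7]
No RTs fall outside the cutoffs; all 15 retained. Mean = 9207/15 = 613.800

613.8 ms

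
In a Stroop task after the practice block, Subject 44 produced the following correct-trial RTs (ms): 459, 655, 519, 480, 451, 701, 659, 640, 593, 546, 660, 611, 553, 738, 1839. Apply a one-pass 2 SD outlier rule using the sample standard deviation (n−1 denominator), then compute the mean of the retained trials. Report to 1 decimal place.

590.4 ms

n = 15, ΣRT = 10104, M = 673.600
Σ(x−M)² = 1563155.60; s = √(1563155.60/14) = 334.147
Cutoffs: 673.600 ± 2·334.147 → [5.3, 1341.9]
Outside: 1839 → excluded.
Retained (n=14): Σ = 8265, mean = 8265/14 = 590.357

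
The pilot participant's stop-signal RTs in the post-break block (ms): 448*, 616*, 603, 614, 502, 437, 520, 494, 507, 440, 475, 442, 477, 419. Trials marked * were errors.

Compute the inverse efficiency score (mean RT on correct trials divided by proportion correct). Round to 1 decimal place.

Correct trials (n=12): 603, 614, 502, 437, 520, 494, 507, 440, 475, 442, 477, 419
Mean correct RT = 5930/12 = 494.1667 ms
Proportion correct = 12/14
IES = 494.1667 / (12/14) = 576.528 ms

576.5 ms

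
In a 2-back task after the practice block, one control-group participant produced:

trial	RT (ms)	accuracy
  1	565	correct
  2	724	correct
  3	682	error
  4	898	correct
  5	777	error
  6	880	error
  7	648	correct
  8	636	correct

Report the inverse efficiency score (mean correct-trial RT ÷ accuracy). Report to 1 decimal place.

1110.7 ms

Correct trials (n=5): 565, 724, 898, 648, 636
Mean correct RT = 3471/5 = 694.2000 ms
Proportion correct = 5/8
IES = 694.2000 / (5/8) = 1110.720 ms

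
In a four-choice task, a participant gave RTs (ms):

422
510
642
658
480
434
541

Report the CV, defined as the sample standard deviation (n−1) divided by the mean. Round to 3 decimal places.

0.178

n = 7, Σ = 3687, M = 526.7143
Σ(x−M)² = 52753.429; s = √(52753.429/6) = 93.7669
CV = 93.7669 / 526.7143 = 0.17802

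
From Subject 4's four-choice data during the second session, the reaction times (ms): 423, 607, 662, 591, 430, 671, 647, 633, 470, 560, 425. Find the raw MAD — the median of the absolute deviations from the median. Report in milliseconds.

71 ms

Sorted: 423, 425, 430, 470, 560, 591, 607, 633, 647, 662, 671 → median = 591
|x − 591|: 168, 16, 71, 0, 161, 80, 56, 42, 121, 31, 166
Sorted deviations: 0, 16, 31, 42, 56, 71, 80, 121, 161, 166, 168 → MAD = 71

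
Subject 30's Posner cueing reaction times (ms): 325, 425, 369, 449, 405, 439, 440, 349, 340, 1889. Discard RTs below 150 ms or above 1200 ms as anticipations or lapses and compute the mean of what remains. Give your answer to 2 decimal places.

393.44 ms

Excluded: 1889
Retained (n=9): Σ = 3541
Mean = 3541/9 = 393.4444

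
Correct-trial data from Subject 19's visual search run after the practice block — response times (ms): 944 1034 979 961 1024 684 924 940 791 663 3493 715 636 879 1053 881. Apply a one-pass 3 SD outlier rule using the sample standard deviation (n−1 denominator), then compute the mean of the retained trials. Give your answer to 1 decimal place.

873.9 ms

n = 16, ΣRT = 16601, M = 1037.562
Σ(x−M)² = 6711117.94; s = √(6711117.94/15) = 668.886
Cutoffs: 1037.562 ± 3·668.886 → [-969.1, 3044.2]
Outside: 3493 → excluded.
Retained (n=15): Σ = 13108, mean = 13108/15 = 873.867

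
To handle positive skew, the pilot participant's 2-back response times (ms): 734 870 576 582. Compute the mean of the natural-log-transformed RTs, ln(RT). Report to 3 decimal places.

6.522

ln(RT): 6.5985, 6.7685, 6.3561, 6.3665
Σ ln(RT) = 26.0896
Mean = 26.0896/4 = 6.52240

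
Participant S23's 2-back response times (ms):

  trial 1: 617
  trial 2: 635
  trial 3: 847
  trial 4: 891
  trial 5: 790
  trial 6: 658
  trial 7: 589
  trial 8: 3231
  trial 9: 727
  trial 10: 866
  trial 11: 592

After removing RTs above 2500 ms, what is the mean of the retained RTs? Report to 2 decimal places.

721.20 ms

Excluded: 3231
Retained (n=10): Σ = 7212
Mean = 7212/10 = 721.2000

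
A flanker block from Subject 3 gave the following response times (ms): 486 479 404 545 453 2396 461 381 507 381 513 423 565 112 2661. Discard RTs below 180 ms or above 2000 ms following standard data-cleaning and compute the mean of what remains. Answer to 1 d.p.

466.5 ms

Excluded: 112, 2396, 2661
Retained (n=12): Σ = 5598
Mean = 5598/12 = 466.5000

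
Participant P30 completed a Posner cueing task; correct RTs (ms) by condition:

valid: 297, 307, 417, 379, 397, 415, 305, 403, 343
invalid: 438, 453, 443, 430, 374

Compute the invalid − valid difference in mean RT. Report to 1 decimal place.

65.0 ms

M(valid) = 3263/9 = 362.556
M(invalid) = 2138/5 = 427.600
Difference = 427.600 − 362.556 = 65.044 ms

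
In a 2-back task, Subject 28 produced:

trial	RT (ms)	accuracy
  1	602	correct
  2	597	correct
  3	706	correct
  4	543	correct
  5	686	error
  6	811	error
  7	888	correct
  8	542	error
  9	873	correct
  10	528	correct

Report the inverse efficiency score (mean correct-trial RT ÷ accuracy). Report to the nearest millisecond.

Correct trials (n=7): 602, 597, 706, 543, 888, 873, 528
Mean correct RT = 4737/7 = 676.7143 ms
Proportion correct = 7/10
IES = 676.7143 / (7/10) = 966.735 ms

967 ms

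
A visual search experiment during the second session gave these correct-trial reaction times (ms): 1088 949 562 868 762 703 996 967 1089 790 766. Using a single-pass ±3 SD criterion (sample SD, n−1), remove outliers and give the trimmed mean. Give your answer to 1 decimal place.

n = 11, ΣRT = 9540, M = 867.273
Σ(x−M)² = 278566.18; s = √(278566.18/10) = 166.903
Cutoffs: 867.273 ± 3·166.903 → [366.6, 1368.0]
No RTs fall outside the cutoffs; all 11 retained. Mean = 9540/11 = 867.273

867.3 ms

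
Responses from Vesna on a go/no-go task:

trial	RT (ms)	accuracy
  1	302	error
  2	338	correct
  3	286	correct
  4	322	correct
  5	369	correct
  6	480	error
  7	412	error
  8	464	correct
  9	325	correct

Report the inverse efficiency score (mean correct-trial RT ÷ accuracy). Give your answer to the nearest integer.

Correct trials (n=6): 338, 286, 322, 369, 464, 325
Mean correct RT = 2104/6 = 350.6667 ms
Proportion correct = 6/9
IES = 350.6667 / (6/9) = 526.000 ms

526 ms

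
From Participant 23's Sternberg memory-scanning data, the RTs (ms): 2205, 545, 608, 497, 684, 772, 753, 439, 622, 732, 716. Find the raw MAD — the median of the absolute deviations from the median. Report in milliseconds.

Sorted: 439, 497, 545, 608, 622, 684, 716, 732, 753, 772, 2205 → median = 684
|x − 684|: 1521, 139, 76, 187, 0, 88, 69, 245, 62, 48, 32
Sorted deviations: 0, 32, 48, 62, 69, 76, 88, 139, 187, 245, 1521 → MAD = 76

76 ms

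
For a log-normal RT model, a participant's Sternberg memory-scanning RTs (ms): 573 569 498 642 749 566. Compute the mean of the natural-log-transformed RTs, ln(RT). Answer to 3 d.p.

ln(RT): 6.3509, 6.3439, 6.2106, 6.4646, 6.6187, 6.3386
Σ ln(RT) = 38.3273
Mean = 38.3273/6 = 6.38788

6.388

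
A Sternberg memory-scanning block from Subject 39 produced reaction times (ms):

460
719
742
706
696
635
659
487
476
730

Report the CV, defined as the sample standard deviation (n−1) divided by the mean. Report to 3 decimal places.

n = 10, Σ = 6310, M = 631.0000
Σ(x−M)² = 114518.000; s = √(114518.000/9) = 112.8017
CV = 112.8017 / 631.0000 = 0.17877

0.179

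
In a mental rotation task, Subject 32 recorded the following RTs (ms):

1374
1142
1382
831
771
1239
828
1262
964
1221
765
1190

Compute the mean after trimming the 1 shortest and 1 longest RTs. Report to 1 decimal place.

Sorted: 765, 771, 828, 831, 964, 1142, 1190, 1221, 1239, 1262, 1374, 1382
Drop lowest 1 (765) and highest 1 (1382)
Remaining (n=10): Σ = 10822, mean = 10822/10 = 1082.200

1082.2 ms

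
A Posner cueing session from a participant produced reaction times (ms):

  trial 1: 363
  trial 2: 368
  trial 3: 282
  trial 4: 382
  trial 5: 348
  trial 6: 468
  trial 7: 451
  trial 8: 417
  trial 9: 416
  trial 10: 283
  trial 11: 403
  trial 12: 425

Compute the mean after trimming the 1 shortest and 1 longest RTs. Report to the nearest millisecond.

386 ms

Sorted: 282, 283, 348, 363, 368, 382, 403, 416, 417, 425, 451, 468
Drop lowest 1 (282) and highest 1 (468)
Remaining (n=10): Σ = 3856, mean = 3856/10 = 385.600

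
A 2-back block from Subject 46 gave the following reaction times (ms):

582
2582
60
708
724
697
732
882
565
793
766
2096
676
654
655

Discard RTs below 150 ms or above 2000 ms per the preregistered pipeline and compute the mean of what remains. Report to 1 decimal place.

Excluded: 60, 2096, 2582
Retained (n=12): Σ = 8434
Mean = 8434/12 = 702.8333

702.8 ms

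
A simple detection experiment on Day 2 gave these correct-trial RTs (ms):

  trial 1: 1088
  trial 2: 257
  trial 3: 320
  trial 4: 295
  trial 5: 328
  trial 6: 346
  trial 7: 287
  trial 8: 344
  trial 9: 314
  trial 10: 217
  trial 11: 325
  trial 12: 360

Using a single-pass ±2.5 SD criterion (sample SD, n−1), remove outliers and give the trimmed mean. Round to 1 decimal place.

308.5 ms

n = 12, ΣRT = 4481, M = 373.417
Σ(x−M)² = 574852.92; s = √(574852.92/11) = 228.603
Cutoffs: 373.417 ± 2.5·228.603 → [-198.1, 944.9]
Outside: 1088 → excluded.
Retained (n=11): Σ = 3393, mean = 3393/11 = 308.455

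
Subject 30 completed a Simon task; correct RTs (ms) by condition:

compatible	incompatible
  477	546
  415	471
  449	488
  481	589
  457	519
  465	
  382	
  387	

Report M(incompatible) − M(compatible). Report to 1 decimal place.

M(compatible) = 3513/8 = 439.125
M(incompatible) = 2613/5 = 522.600
Difference = 522.600 − 439.125 = 83.475 ms

83.5 ms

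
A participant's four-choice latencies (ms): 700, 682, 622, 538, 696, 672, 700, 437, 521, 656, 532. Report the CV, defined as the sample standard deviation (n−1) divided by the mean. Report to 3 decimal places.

n = 11, Σ = 6756, M = 614.1818
Σ(x−M)² = 83809.636; s = √(83809.636/10) = 91.5476
CV = 91.5476 / 614.1818 = 0.14906

0.149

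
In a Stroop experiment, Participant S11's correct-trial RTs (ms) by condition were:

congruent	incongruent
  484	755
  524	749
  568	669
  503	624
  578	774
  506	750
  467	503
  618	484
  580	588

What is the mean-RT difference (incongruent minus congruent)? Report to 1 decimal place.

M(congruent) = 4828/9 = 536.444
M(incongruent) = 5896/9 = 655.111
Difference = 655.111 − 536.444 = 118.667 ms

118.7 ms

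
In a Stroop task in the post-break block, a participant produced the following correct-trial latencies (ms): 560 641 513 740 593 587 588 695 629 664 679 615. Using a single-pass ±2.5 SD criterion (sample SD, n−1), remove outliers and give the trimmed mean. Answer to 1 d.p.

n = 12, ΣRT = 7504, M = 625.333
Σ(x−M)² = 43538.67; s = √(43538.67/11) = 62.913
Cutoffs: 625.333 ± 2.5·62.913 → [468.1, 782.6]
No RTs fall outside the cutoffs; all 12 retained. Mean = 7504/12 = 625.333

625.3 ms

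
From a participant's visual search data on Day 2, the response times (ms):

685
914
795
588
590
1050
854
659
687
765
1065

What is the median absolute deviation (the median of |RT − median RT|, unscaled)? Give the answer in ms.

106 ms

Sorted: 588, 590, 659, 685, 687, 765, 795, 854, 914, 1050, 1065 → median = 765
|x − 765|: 80, 149, 30, 177, 175, 285, 89, 106, 78, 0, 300
Sorted deviations: 0, 30, 78, 80, 89, 106, 149, 175, 177, 285, 300 → MAD = 106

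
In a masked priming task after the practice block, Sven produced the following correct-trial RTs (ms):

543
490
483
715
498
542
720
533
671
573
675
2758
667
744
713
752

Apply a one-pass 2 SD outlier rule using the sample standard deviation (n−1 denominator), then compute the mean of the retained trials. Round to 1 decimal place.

n = 16, ΣRT = 12077, M = 754.812
Σ(x−M)² = 4420906.44; s = √(4420906.44/15) = 542.888
Cutoffs: 754.812 ± 2·542.888 → [-331.0, 1840.6]
Outside: 2758 → excluded.
Retained (n=15): Σ = 9319, mean = 9319/15 = 621.267

621.3 ms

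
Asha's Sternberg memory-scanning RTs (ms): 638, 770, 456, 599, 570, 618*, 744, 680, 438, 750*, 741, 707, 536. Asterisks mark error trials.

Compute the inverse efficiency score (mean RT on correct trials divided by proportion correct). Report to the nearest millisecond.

739 ms

Correct trials (n=11): 638, 770, 456, 599, 570, 744, 680, 438, 741, 707, 536
Mean correct RT = 6879/11 = 625.3636 ms
Proportion correct = 11/13
IES = 625.3636 / (11/13) = 739.066 ms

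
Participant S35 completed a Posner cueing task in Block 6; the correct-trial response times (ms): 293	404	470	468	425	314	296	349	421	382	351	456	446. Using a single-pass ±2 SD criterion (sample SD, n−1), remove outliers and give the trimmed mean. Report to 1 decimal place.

n = 13, ΣRT = 5075, M = 390.385
Σ(x−M)² = 49643.08; s = √(49643.08/12) = 64.319
Cutoffs: 390.385 ± 2·64.319 → [261.7, 519.0]
No RTs fall outside the cutoffs; all 13 retained. Mean = 5075/13 = 390.385

390.4 ms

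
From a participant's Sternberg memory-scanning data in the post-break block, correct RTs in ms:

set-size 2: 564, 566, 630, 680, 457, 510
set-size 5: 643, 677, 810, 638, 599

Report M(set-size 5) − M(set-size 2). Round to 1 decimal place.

105.6 ms

M(set-size 2) = 3407/6 = 567.833
M(set-size 5) = 3367/5 = 673.400
Difference = 673.400 − 567.833 = 105.567 ms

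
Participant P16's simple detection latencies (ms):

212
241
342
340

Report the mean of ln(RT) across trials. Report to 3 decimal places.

5.626

ln(RT): 5.3566, 5.4848, 5.8348, 5.8289
Σ ln(RT) = 22.5051
Mean = 22.5051/4 = 5.62628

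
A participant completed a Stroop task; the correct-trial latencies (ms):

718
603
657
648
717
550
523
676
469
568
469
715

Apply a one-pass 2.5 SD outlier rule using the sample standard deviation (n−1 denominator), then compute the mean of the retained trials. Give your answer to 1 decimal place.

n = 12, ΣRT = 7313, M = 609.417
Σ(x−M)² = 94886.92; s = √(94886.92/11) = 92.877
Cutoffs: 609.417 ± 2.5·92.877 → [377.2, 841.6]
No RTs fall outside the cutoffs; all 12 retained. Mean = 7313/12 = 609.417

609.4 ms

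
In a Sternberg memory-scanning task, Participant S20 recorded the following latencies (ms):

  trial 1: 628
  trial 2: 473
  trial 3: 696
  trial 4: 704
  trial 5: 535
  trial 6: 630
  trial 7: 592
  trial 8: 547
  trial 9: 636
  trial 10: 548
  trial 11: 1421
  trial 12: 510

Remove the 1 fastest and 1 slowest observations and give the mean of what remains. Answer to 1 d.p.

Sorted: 473, 510, 535, 547, 548, 592, 628, 630, 636, 696, 704, 1421
Drop lowest 1 (473) and highest 1 (1421)
Remaining (n=10): Σ = 6026, mean = 6026/10 = 602.600

602.6 ms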